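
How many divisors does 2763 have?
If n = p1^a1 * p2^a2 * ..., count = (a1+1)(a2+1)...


2763 = 3^2 × 307^1
d(2763) = (2+1) × (1+1) = 6

6 divisors


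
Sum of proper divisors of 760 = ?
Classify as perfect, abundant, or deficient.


Proper divisors: 1, 2, 4, 5, 8, 10, 19, 20, 38, 40, 76, 95, 152, 190, 380
Sum = 1 + 2 + 4 + 5 + 8 + 10 + 19 + 20 + 38 + 40 + 76 + 95 + 152 + 190 + 380 = 1040
1040 > 760 → abundant

s(760) = 1040 (abundant)


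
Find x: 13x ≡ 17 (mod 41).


GCD(13, 41) = 1, unique solution
a^(-1) mod 41 = 19
x = 19 * 17 mod 41 = 36

x ≡ 36 (mod 41)


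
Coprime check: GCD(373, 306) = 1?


Euclidean algorithm:
373 = 1 * 306 + 67
306 = 4 * 67 + 38
67 = 1 * 38 + 29
38 = 1 * 29 + 9
29 = 3 * 9 + 2
9 = 4 * 2 + 1
2 = 2 * 1 + 0
GCD(373, 306) = 1

Yes, coprime (GCD = 1)


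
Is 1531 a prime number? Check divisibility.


Check divisors up to sqrt(1531) = 39.1280
No divisors found.
1531 is prime.

Yes, 1531 is prime


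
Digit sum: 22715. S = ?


2 + 2 + 7 + 1 + 5 = 17


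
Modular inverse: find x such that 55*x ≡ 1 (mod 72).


Use the extended Euclidean algorithm on (72, 55); each row r = 72*s + 55*t:
r=72, s=1, t=0
r=55, s=0, t=1
q=1: r=17, s=1, t=-1   [72*(1) + 55*(-1) = 17]
q=3: r=4, s=-3, t=4   [72*(-3) + 55*(4) = 4]
q=4: r=1, s=13, t=-17   [72*(13) + 55*(-17) = 1]
q=4: r=0, s=-55, t=72   [72*(-55) + 55*(72) = 0]
GCD = 1 with t = -17, so 55*(-17) ≡ 1 (mod 72)
Inverse = -17 mod 72 = 55
Check: 55 * 55 = 3025 ≡ 1 (mod 72)

55^(-1) ≡ 55 (mod 72)


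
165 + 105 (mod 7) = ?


165 + 105 = 270
270 mod 7 = 4


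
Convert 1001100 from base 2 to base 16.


1001100 (base 2) = 76 (decimal)
76 (decimal) = 4C (base 16)


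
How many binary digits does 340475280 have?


340475280 in base 2 = 10100010010110011110110010000
Number of digits = 29

29 digits (base 2)


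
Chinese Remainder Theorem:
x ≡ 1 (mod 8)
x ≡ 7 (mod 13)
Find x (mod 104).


M = 8*13 = 104
M1 = M/8 = 13, M2 = M/13 = 8
M1^(-1) mod 8 = 5, M2^(-1) mod 13 = 5
x = 1*13*5 + 7*8*5 = 345
345 mod 104 = 33
Check: 33 mod 8 = 1 ✓, 33 mod 13 = 7 ✓

x ≡ 33 (mod 104)


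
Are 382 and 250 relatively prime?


Euclidean algorithm:
382 = 1 * 250 + 132
250 = 1 * 132 + 118
132 = 1 * 118 + 14
118 = 8 * 14 + 6
14 = 2 * 6 + 2
6 = 3 * 2 + 0
GCD(382, 250) = 2

No, not coprime (GCD = 2)


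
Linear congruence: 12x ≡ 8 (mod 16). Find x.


GCD(12, 16) = 4 divides 8
Divide: 3x ≡ 2 (mod 4)
x ≡ 2 (mod 4)


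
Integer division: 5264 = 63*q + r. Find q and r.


5264 = 63 * 83 + 35
Check: 5229 + 35 = 5264

q = 83, r = 35


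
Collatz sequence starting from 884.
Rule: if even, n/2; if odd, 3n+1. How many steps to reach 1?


884 → 442 → 221 → 664 → 332 → 166 → 83 → 250 → 125 → 376 → 188 → 94 → 47 → 142 → 71 → 214 → 107 → 322 → 161 → 484 → 242 → 121 → 364 → 182 → 91 → 274 → 137 → 412 → 206 → 103 → 310 → 155 → 466 → 233 → 700 → 350 → 175 → 526 → 263 → 790 → 395 → 1186 → 593 → 1780 → 890 → 445 → 1336 → 668 → 334 → 167 → 502 → 251 → 754 → 377 → 1132 → 566 → 283 → 850 → 425 → 1276 → 638 → 319 → 958 → 479 → 1438 → 719 → 2158 → 1079 → 3238 → 1619 → 4858 → 2429 → 7288 → 3644 → 1822 → 911 → 2734 → 1367 → 4102 → 2051 → 6154 → 3077 → 9232 → 4616 → 2308 → 1154 → 577 → 1732 → 866 → 433 → 1300 → 650 → 325 → 976 → 488 → 244 → 122 → 61 → 184 → 92 → 46 → 23 → 70 → 35 → 106 → 53 → 160 → 80 → 40 → 20 → 10 → 5 → 16 → 8 → 4 → 2 → 1
Total steps = 116

116 steps


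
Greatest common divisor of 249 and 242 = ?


249 = 1 * 242 + 7
242 = 34 * 7 + 4
7 = 1 * 4 + 3
4 = 1 * 3 + 1
3 = 3 * 1 + 0
GCD = 1


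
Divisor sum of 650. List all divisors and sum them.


Divisors of 650: 1, 2, 5, 10, 13, 25, 26, 50, 65, 130, 325, 650
Sum = 1 + 2 + 5 + 10 + 13 + 25 + 26 + 50 + 65 + 130 + 325 + 650 = 1302

σ(650) = 1302


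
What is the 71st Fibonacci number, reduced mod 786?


F(k) mod 786 for k=1..71:
1, 1, 2, 3, 5, 8, 13, 21, 34, 55, 89, 144, 233, 377, 610, 201, 25, 226, 251, 477, 728, 419, 361, 780, 355, 349, 704, 267, 185, 452, 637, 303, 154, 457, 611, 282, 107, 389, 496, 99, 595, 694, 503, 411, 128, 539, 667, 420, 301, 721, 236, 171, 407, 578, 199, 777, 190, 181, 371, 552, 137, 689, 40, 729, 769, 712, 695, 621, 530, 365, 109
F(71) mod 786 = 109


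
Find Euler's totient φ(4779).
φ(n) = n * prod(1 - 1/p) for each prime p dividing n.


4779 = 3^4 × 59
Prime factors: 3, 59
φ(4779) = 4779 × (1-1/3) × (1-1/59)
= 4779 × 2/3 × 58/59 = 3132

φ(4779) = 3132


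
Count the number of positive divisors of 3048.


3048 = 2^3 × 3^1 × 127^1
d(3048) = (3+1) × (1+1) × (1+1) = 16

16 divisors


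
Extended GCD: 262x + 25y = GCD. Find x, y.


Tabular extended Euclidean (each row: r = 262*s + 25*t):
r=262, s=1, t=0
r=25, s=0, t=1
q=10: r=12, s=1, t=-10   [262*(1) + 25*(-10) = 12]
q=2: r=1, s=-2, t=21   [262*(-2) + 25*(21) = 1]
q=12: r=0, s=25, t=-262   [262*(25) + 25*(-262) = 0]
GCD = 1; from the row with r=1: x=-2, y=21
Check: 262*(-2) + 25*(21) = -524 + 525 = 1

GCD = 1, x = -2, y = 21


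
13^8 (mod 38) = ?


13^1 mod 38 = 13
13^2 mod 38 = 17
13^3 mod 38 = 31
13^4 mod 38 = 23
13^5 mod 38 = 33
13^6 mod 38 = 11
13^7 mod 38 = 29
13^8 mod 38 = 35


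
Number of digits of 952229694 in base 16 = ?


952229694 in base 16 = 38C1DF3E
Number of digits = 8

8 digits (base 16)


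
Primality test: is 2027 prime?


Check divisors up to sqrt(2027) = 45.0222
No divisors found.
2027 is prime.

Yes, 2027 is prime


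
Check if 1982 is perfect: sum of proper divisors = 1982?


Proper divisors of 1982: 1, 2, 991
Sum = 1 + 2 + 991 = 994

No, 1982 is not perfect (994 ≠ 1982)


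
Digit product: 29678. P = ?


2 × 9 × 6 × 7 × 8 = 6048


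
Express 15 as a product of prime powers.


15 / 3 = 5
5 / 5 = 1
15 = 3 × 5


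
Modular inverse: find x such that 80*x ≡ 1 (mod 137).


Use the extended Euclidean algorithm on (137, 80); each row r = 137*s + 80*t:
r=137, s=1, t=0
r=80, s=0, t=1
q=1: r=57, s=1, t=-1   [137*(1) + 80*(-1) = 57]
q=1: r=23, s=-1, t=2   [137*(-1) + 80*(2) = 23]
q=2: r=11, s=3, t=-5   [137*(3) + 80*(-5) = 11]
q=2: r=1, s=-7, t=12   [137*(-7) + 80*(12) = 1]
q=11: r=0, s=80, t=-137   [137*(80) + 80*(-137) = 0]
GCD = 1 with t = 12, so 80*(12) ≡ 1 (mod 137)
Inverse = 12 mod 137 = 12
Check: 80 * 12 = 960 ≡ 1 (mod 137)

80^(-1) ≡ 12 (mod 137)


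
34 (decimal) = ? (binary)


34 (base 10) = 34 (decimal)
34 (decimal) = 100010 (base 2)


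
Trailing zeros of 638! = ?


floor(638/5) = 127
floor(638/25) = 25
floor(638/125) = 5
floor(638/625) = 1
Total = 158

158 trailing zeros


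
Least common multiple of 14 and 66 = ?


GCD(14, 66) = 2
LCM = 14*66/2 = 924/2 = 462

LCM = 462


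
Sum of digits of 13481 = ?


1 + 3 + 4 + 8 + 1 = 17


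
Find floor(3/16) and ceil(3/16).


3/16 = 0.1875
floor = 0
ceil = 1

floor = 0, ceil = 1


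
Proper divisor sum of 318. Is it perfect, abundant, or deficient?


Proper divisors: 1, 2, 3, 6, 53, 106, 159
Sum = 1 + 2 + 3 + 6 + 53 + 106 + 159 = 330
330 > 318 → abundant

s(318) = 330 (abundant)


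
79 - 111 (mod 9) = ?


79 - 111 = -32
-32 mod 9 = 4


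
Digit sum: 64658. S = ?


6 + 4 + 6 + 5 + 8 = 29


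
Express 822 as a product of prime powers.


822 / 2 = 411
411 / 3 = 137
137 / 137 = 1
822 = 2 × 3 × 137


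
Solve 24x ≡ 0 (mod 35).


GCD(24, 35) = 1, unique solution
a^(-1) mod 35 = 19
x = 19 * 0 mod 35 = 0

x ≡ 0 (mod 35)


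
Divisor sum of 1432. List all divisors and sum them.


Divisors of 1432: 1, 2, 4, 8, 179, 358, 716, 1432
Sum = 1 + 2 + 4 + 8 + 179 + 358 + 716 + 1432 = 2700

σ(1432) = 2700


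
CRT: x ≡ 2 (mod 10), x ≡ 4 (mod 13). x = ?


M = 10*13 = 130
M1 = M/10 = 13, M2 = M/13 = 10
M1^(-1) mod 10 = 7, M2^(-1) mod 13 = 4
x = 2*13*7 + 4*10*4 = 342
342 mod 130 = 82
Check: 82 mod 10 = 2 ✓, 82 mod 13 = 4 ✓

x ≡ 82 (mod 130)


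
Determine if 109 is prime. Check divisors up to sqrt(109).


Check divisors up to sqrt(109) = 10.4403
No divisors found.
109 is prime.

Yes, 109 is prime


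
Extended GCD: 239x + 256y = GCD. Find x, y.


Tabular extended Euclidean (each row: r = 239*s + 256*t):
r=239, s=1, t=0
r=256, s=0, t=1
q=0: r=239, s=1, t=0   [239*(1) + 256*(0) = 239]
q=1: r=17, s=-1, t=1   [239*(-1) + 256*(1) = 17]
q=14: r=1, s=15, t=-14   [239*(15) + 256*(-14) = 1]
q=17: r=0, s=-256, t=239   [239*(-256) + 256*(239) = 0]
GCD = 1; from the row with r=1: x=15, y=-14
Check: 239*(15) + 256*(-14) = 3585 - 3584 = 1

GCD = 1, x = 15, y = -14


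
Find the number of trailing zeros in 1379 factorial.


floor(1379/5) = 275
floor(1379/25) = 55
floor(1379/125) = 11
floor(1379/625) = 2
Total = 343

343 trailing zeros


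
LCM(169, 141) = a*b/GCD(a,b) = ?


GCD(169, 141) = 1
LCM = 169*141/1 = 23829/1 = 23829

LCM = 23829


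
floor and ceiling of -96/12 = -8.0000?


-96/12 = -8.0000
floor = -8
ceil = -8

floor = -8, ceil = -8


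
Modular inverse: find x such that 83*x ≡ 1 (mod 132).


Use the extended Euclidean algorithm on (132, 83); each row r = 132*s + 83*t:
r=132, s=1, t=0
r=83, s=0, t=1
q=1: r=49, s=1, t=-1   [132*(1) + 83*(-1) = 49]
q=1: r=34, s=-1, t=2   [132*(-1) + 83*(2) = 34]
q=1: r=15, s=2, t=-3   [132*(2) + 83*(-3) = 15]
q=2: r=4, s=-5, t=8   [132*(-5) + 83*(8) = 4]
q=3: r=3, s=17, t=-27   [132*(17) + 83*(-27) = 3]
q=1: r=1, s=-22, t=35   [132*(-22) + 83*(35) = 1]
q=3: r=0, s=83, t=-132   [132*(83) + 83*(-132) = 0]
GCD = 1 with t = 35, so 83*(35) ≡ 1 (mod 132)
Inverse = 35 mod 132 = 35
Check: 83 * 35 = 2905 ≡ 1 (mod 132)

83^(-1) ≡ 35 (mod 132)


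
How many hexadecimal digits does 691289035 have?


691289035 in base 16 = 29343BCB
Number of digits = 8

8 digits (base 16)


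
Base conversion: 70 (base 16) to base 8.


70 (base 16) = 112 (decimal)
112 (decimal) = 160 (base 8)


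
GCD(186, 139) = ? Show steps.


186 = 1 * 139 + 47
139 = 2 * 47 + 45
47 = 1 * 45 + 2
45 = 22 * 2 + 1
2 = 2 * 1 + 0
GCD = 1


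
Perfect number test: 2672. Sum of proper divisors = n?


Proper divisors of 2672: 1, 2, 4, 8, 16, 167, 334, 668, 1336
Sum = 1 + 2 + 4 + 8 + 16 + 167 + 334 + 668 + 1336 = 2536

No, 2672 is not perfect (2536 ≠ 2672)


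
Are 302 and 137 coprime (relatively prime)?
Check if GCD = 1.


Euclidean algorithm:
302 = 2 * 137 + 28
137 = 4 * 28 + 25
28 = 1 * 25 + 3
25 = 8 * 3 + 1
3 = 3 * 1 + 0
GCD(302, 137) = 1

Yes, coprime (GCD = 1)


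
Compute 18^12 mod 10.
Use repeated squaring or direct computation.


18^1 mod 10 = 8
18^2 mod 10 = 4
18^3 mod 10 = 2
18^4 mod 10 = 6
18^5 mod 10 = 8
18^6 mod 10 = 4
18^7 mod 10 = 2
18^8 mod 10 = 6
18^9 mod 10 = 8
18^10 mod 10 = 4
18^11 mod 10 = 2
18^12 mod 10 = 6


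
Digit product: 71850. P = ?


7 × 1 × 8 × 5 × 0 = 0


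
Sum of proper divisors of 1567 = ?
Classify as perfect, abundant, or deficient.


Proper divisors: 1
Sum = 1 = 1
1 < 1567 → deficient

s(1567) = 1 (deficient)


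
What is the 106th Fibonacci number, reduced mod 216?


F(k) mod 216 for k=1..106:
1, 1, 2, 3, 5, 8, 13, 21, 34, 55, 89, 144, 17, 161, 178, 123, 85, 208, 77, 69, 146, 215, 145, 144, 73, 1, 74, 75, 149, 8, 157, 165, 106, 55, 161, 0, 161, 161, 106, 51, 157, 208, 149, 141, 74, 215, 73, 72, 145, 1, 146, 147, 77, 8, 85, 93, 178, 55, 17, 72, 89, 161, 34, 195, 13, 208, 5, 213, 2, 215, 1, 0, 1, 1, 2, 3, 5, 8, 13, 21, 34, 55, 89, 144, 17, 161, 178, 123, 85, 208, 77, 69, 146, 215, 145, 144, 73, 1, 74, 75, 149, 8, 157, 165, 106, 55
F(106) mod 216 = 55


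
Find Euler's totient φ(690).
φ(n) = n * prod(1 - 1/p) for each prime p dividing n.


690 = 2 × 3 × 5 × 23
Prime factors: 2, 3, 5, 23
φ(690) = 690 × (1-1/2) × (1-1/3) × (1-1/5) × (1-1/23)
= 690 × 1/2 × 2/3 × 4/5 × 22/23 = 176

φ(690) = 176


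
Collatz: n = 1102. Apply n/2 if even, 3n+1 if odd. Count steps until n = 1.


1102 → 551 → 1654 → 827 → 2482 → 1241 → 3724 → 1862 → 931 → 2794 → 1397 → 4192 → 2096 → 1048 → 524 → 262 → 131 → 394 → 197 → 592 → 296 → 148 → 74 → 37 → 112 → 56 → 28 → 14 → 7 → 22 → 11 → 34 → 17 → 52 → 26 → 13 → 40 → 20 → 10 → 5 → 16 → 8 → 4 → 2 → 1
Total steps = 44

44 steps


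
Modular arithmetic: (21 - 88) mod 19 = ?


21 - 88 = -67
-67 mod 19 = 9


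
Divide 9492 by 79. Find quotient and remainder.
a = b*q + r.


9492 = 79 * 120 + 12
Check: 9480 + 12 = 9492

q = 120, r = 12


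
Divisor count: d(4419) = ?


4419 = 3^2 × 491^1
d(4419) = (2+1) × (1+1) = 6

6 divisors


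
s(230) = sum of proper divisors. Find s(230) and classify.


Proper divisors: 1, 2, 5, 10, 23, 46, 115
Sum = 1 + 2 + 5 + 10 + 23 + 46 + 115 = 202
202 < 230 → deficient

s(230) = 202 (deficient)


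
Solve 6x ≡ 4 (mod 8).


GCD(6, 8) = 2 divides 4
Divide: 3x ≡ 2 (mod 4)
x ≡ 2 (mod 4)


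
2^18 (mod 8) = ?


2^1 mod 8 = 2
2^2 mod 8 = 4
2^3 mod 8 = 0
2^4 mod 8 = 0
2^5 mod 8 = 0
2^6 mod 8 = 0
2^7 mod 8 = 0
2^8 mod 8 = 0
2^9 mod 8 = 0
2^10 mod 8 = 0
2^11 mod 8 = 0
2^12 mod 8 = 0
2^13 mod 8 = 0
2^14 mod 8 = 0
2^15 mod 8 = 0
2^16 mod 8 = 0
2^17 mod 8 = 0
2^18 mod 8 = 0


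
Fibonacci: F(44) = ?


Sequence: 1, 1, 2, 3, 5, 8, 13, 21, 34, 55, 89, 144, 233, 377, 610, 987, 1597, 2584, 4181, 6765, 10946, 17711, 28657, 46368, 75025, 121393, 196418, 317811, 514229, 832040, 1346269, 2178309, 3524578, 5702887, 9227465, 14930352, 24157817, 39088169, 63245986, 102334155, 165580141, 267914296, 433494437, 701408733
F(44) = 701408733


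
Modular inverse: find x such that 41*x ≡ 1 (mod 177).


Use the extended Euclidean algorithm on (177, 41); each row r = 177*s + 41*t:
r=177, s=1, t=0
r=41, s=0, t=1
q=4: r=13, s=1, t=-4   [177*(1) + 41*(-4) = 13]
q=3: r=2, s=-3, t=13   [177*(-3) + 41*(13) = 2]
q=6: r=1, s=19, t=-82   [177*(19) + 41*(-82) = 1]
q=2: r=0, s=-41, t=177   [177*(-41) + 41*(177) = 0]
GCD = 1 with t = -82, so 41*(-82) ≡ 1 (mod 177)
Inverse = -82 mod 177 = 95
Check: 41 * 95 = 3895 ≡ 1 (mod 177)

41^(-1) ≡ 95 (mod 177)


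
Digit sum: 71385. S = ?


7 + 1 + 3 + 8 + 5 = 24


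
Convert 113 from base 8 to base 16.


113 (base 8) = 75 (decimal)
75 (decimal) = 4B (base 16)


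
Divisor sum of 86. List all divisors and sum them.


Divisors of 86: 1, 2, 43, 86
Sum = 1 + 2 + 43 + 86 = 132

σ(86) = 132


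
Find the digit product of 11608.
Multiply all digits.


1 × 1 × 6 × 0 × 8 = 0


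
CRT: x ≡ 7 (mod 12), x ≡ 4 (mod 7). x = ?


M = 12*7 = 84
M1 = M/12 = 7, M2 = M/7 = 12
M1^(-1) mod 12 = 7, M2^(-1) mod 7 = 3
x = 7*7*7 + 4*12*3 = 487
487 mod 84 = 67
Check: 67 mod 12 = 7 ✓, 67 mod 7 = 4 ✓

x ≡ 67 (mod 84)


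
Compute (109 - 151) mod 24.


109 - 151 = -42
-42 mod 24 = 6


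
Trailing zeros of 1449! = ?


floor(1449/5) = 289
floor(1449/25) = 57
floor(1449/125) = 11
floor(1449/625) = 2
Total = 359

359 trailing zeros


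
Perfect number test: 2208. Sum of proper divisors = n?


Proper divisors of 2208: 1, 2, 3, 4, 6, 8, 12, 16, 23, 24, 32, 46, 48, 69, 92, 96, 138, 184, 276, 368, 552, 736, 1104
Sum = 1 + 2 + 3 + 4 + 6 + 8 + 12 + 16 + 23 + 24 + 32 + 46 + 48 + 69 + 92 + 96 + 138 + 184 + 276 + 368 + 552 + 736 + 1104 = 3840

No, 2208 is not perfect (3840 ≠ 2208)


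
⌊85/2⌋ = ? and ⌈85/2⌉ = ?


85/2 = 42.5000
floor = 42
ceil = 43

floor = 42, ceil = 43


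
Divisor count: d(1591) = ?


1591 = 37^1 × 43^1
d(1591) = (1+1) × (1+1) = 4

4 divisors


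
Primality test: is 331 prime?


Check divisors up to sqrt(331) = 18.1934
No divisors found.
331 is prime.

Yes, 331 is prime


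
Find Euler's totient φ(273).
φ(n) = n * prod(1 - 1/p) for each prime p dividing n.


273 = 3 × 7 × 13
Prime factors: 3, 7, 13
φ(273) = 273 × (1-1/3) × (1-1/7) × (1-1/13)
= 273 × 2/3 × 6/7 × 12/13 = 144

φ(273) = 144


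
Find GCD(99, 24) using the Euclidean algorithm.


99 = 4 * 24 + 3
24 = 8 * 3 + 0
GCD = 3


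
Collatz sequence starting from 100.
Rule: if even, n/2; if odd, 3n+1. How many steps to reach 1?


100 → 50 → 25 → 76 → 38 → 19 → 58 → 29 → 88 → 44 → 22 → 11 → 34 → 17 → 52 → 26 → 13 → 40 → 20 → 10 → 5 → 16 → 8 → 4 → 2 → 1
Total steps = 25

25 steps


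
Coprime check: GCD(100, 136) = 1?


Euclidean algorithm:
136 = 1 * 100 + 36
100 = 2 * 36 + 28
36 = 1 * 28 + 8
28 = 3 * 8 + 4
8 = 2 * 4 + 0
GCD(100, 136) = 4

No, not coprime (GCD = 4)


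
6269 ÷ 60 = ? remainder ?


6269 = 60 * 104 + 29
Check: 6240 + 29 = 6269

q = 104, r = 29


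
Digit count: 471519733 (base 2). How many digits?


471519733 in base 2 = 11100000110101101000111110101
Number of digits = 29

29 digits (base 2)


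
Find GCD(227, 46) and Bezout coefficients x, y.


Tabular extended Euclidean (each row: r = 227*s + 46*t):
r=227, s=1, t=0
r=46, s=0, t=1
q=4: r=43, s=1, t=-4   [227*(1) + 46*(-4) = 43]
q=1: r=3, s=-1, t=5   [227*(-1) + 46*(5) = 3]
q=14: r=1, s=15, t=-74   [227*(15) + 46*(-74) = 1]
q=3: r=0, s=-46, t=227   [227*(-46) + 46*(227) = 0]
GCD = 1; from the row with r=1: x=15, y=-74
Check: 227*(15) + 46*(-74) = 3405 - 3404 = 1

GCD = 1, x = 15, y = -74


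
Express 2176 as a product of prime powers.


2176 / 2 = 1088
1088 / 2 = 544
544 / 2 = 272
272 / 2 = 136
136 / 2 = 68
68 / 2 = 34
34 / 2 = 17
17 / 17 = 1
2176 = 2^7 × 17


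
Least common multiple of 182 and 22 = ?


GCD(182, 22) = 2
LCM = 182*22/2 = 4004/2 = 2002

LCM = 2002


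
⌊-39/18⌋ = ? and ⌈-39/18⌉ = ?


-39/18 = -2.1667
floor = -3
ceil = -2

floor = -3, ceil = -2


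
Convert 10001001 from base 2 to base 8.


10001001 (base 2) = 137 (decimal)
137 (decimal) = 211 (base 8)


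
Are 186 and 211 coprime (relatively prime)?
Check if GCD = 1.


Euclidean algorithm:
211 = 1 * 186 + 25
186 = 7 * 25 + 11
25 = 2 * 11 + 3
11 = 3 * 3 + 2
3 = 1 * 2 + 1
2 = 2 * 1 + 0
GCD(186, 211) = 1

Yes, coprime (GCD = 1)


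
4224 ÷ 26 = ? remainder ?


4224 = 26 * 162 + 12
Check: 4212 + 12 = 4224

q = 162, r = 12


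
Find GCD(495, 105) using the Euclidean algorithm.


495 = 4 * 105 + 75
105 = 1 * 75 + 30
75 = 2 * 30 + 15
30 = 2 * 15 + 0
GCD = 15


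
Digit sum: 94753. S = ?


9 + 4 + 7 + 5 + 3 = 28


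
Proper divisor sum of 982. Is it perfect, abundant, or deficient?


Proper divisors: 1, 2, 491
Sum = 1 + 2 + 491 = 494
494 < 982 → deficient

s(982) = 494 (deficient)


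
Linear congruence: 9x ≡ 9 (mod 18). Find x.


GCD(9, 18) = 9 divides 9
Divide: 1x ≡ 1 (mod 2)
x ≡ 1 (mod 2)


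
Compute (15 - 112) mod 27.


15 - 112 = -97
-97 mod 27 = 11


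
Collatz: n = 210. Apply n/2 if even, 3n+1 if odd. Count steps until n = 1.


210 → 105 → 316 → 158 → 79 → 238 → 119 → 358 → 179 → 538 → 269 → 808 → 404 → 202 → 101 → 304 → 152 → 76 → 38 → 19 → 58 → 29 → 88 → 44 → 22 → 11 → 34 → 17 → 52 → 26 → 13 → 40 → 20 → 10 → 5 → 16 → 8 → 4 → 2 → 1
Total steps = 39

39 steps


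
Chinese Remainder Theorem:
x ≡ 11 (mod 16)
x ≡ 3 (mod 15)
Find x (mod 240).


M = 16*15 = 240
M1 = M/16 = 15, M2 = M/15 = 16
M1^(-1) mod 16 = 15, M2^(-1) mod 15 = 1
x = 11*15*15 + 3*16*1 = 2523
2523 mod 240 = 123
Check: 123 mod 16 = 11 ✓, 123 mod 15 = 3 ✓

x ≡ 123 (mod 240)


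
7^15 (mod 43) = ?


7^1 mod 43 = 7
7^2 mod 43 = 6
7^3 mod 43 = 42
7^4 mod 43 = 36
7^5 mod 43 = 37
7^6 mod 43 = 1
7^7 mod 43 = 7
7^8 mod 43 = 6
7^9 mod 43 = 42
7^10 mod 43 = 36
7^11 mod 43 = 37
7^12 mod 43 = 1
7^13 mod 43 = 7
7^14 mod 43 = 6
7^15 mod 43 = 42


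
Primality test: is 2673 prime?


2673 / 3 = 891 (exact division)
2673 is NOT prime.

No, 2673 is not prime


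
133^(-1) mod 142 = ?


Use the extended Euclidean algorithm on (142, 133); each row r = 142*s + 133*t:
r=142, s=1, t=0
r=133, s=0, t=1
q=1: r=9, s=1, t=-1   [142*(1) + 133*(-1) = 9]
q=14: r=7, s=-14, t=15   [142*(-14) + 133*(15) = 7]
q=1: r=2, s=15, t=-16   [142*(15) + 133*(-16) = 2]
q=3: r=1, s=-59, t=63   [142*(-59) + 133*(63) = 1]
q=2: r=0, s=133, t=-142   [142*(133) + 133*(-142) = 0]
GCD = 1 with t = 63, so 133*(63) ≡ 1 (mod 142)
Inverse = 63 mod 142 = 63
Check: 133 * 63 = 8379 ≡ 1 (mod 142)

133^(-1) ≡ 63 (mod 142)


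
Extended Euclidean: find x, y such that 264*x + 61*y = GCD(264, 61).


Tabular extended Euclidean (each row: r = 264*s + 61*t):
r=264, s=1, t=0
r=61, s=0, t=1
q=4: r=20, s=1, t=-4   [264*(1) + 61*(-4) = 20]
q=3: r=1, s=-3, t=13   [264*(-3) + 61*(13) = 1]
q=20: r=0, s=61, t=-264   [264*(61) + 61*(-264) = 0]
GCD = 1; from the row with r=1: x=-3, y=13
Check: 264*(-3) + 61*(13) = -792 + 793 = 1

GCD = 1, x = -3, y = 13


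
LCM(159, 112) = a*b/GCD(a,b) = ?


GCD(159, 112) = 1
LCM = 159*112/1 = 17808/1 = 17808

LCM = 17808


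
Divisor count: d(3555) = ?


3555 = 3^2 × 5^1 × 79^1
d(3555) = (2+1) × (1+1) × (1+1) = 12

12 divisors


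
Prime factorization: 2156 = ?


2156 / 2 = 1078
1078 / 2 = 539
539 / 7 = 77
77 / 7 = 11
11 / 11 = 1
2156 = 2^2 × 7^2 × 11


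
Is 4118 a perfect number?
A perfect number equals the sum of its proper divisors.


Proper divisors of 4118: 1, 2, 29, 58, 71, 142, 2059
Sum = 1 + 2 + 29 + 58 + 71 + 142 + 2059 = 2362

No, 4118 is not perfect (2362 ≠ 4118)


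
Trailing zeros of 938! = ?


floor(938/5) = 187
floor(938/25) = 37
floor(938/125) = 7
floor(938/625) = 1
Total = 232

232 trailing zeros


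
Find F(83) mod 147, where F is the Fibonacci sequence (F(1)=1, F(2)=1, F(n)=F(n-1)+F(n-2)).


F(k) mod 147 for k=1..83:
1, 1, 2, 3, 5, 8, 13, 21, 34, 55, 89, 144, 86, 83, 22, 105, 127, 85, 65, 3, 68, 71, 139, 63, 55, 118, 26, 144, 23, 20, 43, 63, 106, 22, 128, 3, 131, 134, 118, 105, 76, 34, 110, 144, 107, 104, 64, 21, 85, 106, 44, 3, 47, 50, 97, 0, 97, 97, 47, 144, 44, 41, 85, 126, 64, 43, 107, 3, 110, 113, 76, 42, 118, 13, 131, 144, 128, 125, 106, 84, 43, 127, 23
F(83) mod 147 = 23


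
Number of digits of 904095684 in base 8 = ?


904095684 in base 8 = 6570663704
Number of digits = 10

10 digits (base 8)


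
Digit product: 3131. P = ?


3 × 1 × 3 × 1 = 9


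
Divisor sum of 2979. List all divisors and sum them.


Divisors of 2979: 1, 3, 9, 331, 993, 2979
Sum = 1 + 3 + 9 + 331 + 993 + 2979 = 4316

σ(2979) = 4316


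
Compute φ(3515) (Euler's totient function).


3515 = 5 × 19 × 37
Prime factors: 5, 19, 37
φ(3515) = 3515 × (1-1/5) × (1-1/19) × (1-1/37)
= 3515 × 4/5 × 18/19 × 36/37 = 2592

φ(3515) = 2592


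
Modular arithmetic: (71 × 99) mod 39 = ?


71 × 99 = 7029
7029 mod 39 = 9


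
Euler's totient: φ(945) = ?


945 = 3^3 × 5 × 7
Prime factors: 3, 5, 7
φ(945) = 945 × (1-1/3) × (1-1/5) × (1-1/7)
= 945 × 2/3 × 4/5 × 6/7 = 432

φ(945) = 432


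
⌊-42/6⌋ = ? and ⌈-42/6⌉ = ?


-42/6 = -7.0000
floor = -7
ceil = -7

floor = -7, ceil = -7


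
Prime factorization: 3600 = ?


3600 / 2 = 1800
1800 / 2 = 900
900 / 2 = 450
450 / 2 = 225
225 / 3 = 75
75 / 3 = 25
25 / 5 = 5
5 / 5 = 1
3600 = 2^4 × 3^2 × 5^2


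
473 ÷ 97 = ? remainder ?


473 = 97 * 4 + 85
Check: 388 + 85 = 473

q = 4, r = 85


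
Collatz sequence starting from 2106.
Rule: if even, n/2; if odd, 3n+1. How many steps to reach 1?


2106 → 1053 → 3160 → 1580 → 790 → 395 → 1186 → 593 → 1780 → 890 → 445 → 1336 → 668 → 334 → 167 → 502 → 251 → 754 → 377 → 1132 → 566 → 283 → 850 → 425 → 1276 → 638 → 319 → 958 → 479 → 1438 → 719 → 2158 → 1079 → 3238 → 1619 → 4858 → 2429 → 7288 → 3644 → 1822 → 911 → 2734 → 1367 → 4102 → 2051 → 6154 → 3077 → 9232 → 4616 → 2308 → 1154 → 577 → 1732 → 866 → 433 → 1300 → 650 → 325 → 976 → 488 → 244 → 122 → 61 → 184 → 92 → 46 → 23 → 70 → 35 → 106 → 53 → 160 → 80 → 40 → 20 → 10 → 5 → 16 → 8 → 4 → 2 → 1
Total steps = 81

81 steps


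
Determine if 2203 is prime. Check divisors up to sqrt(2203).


Check divisors up to sqrt(2203) = 46.9361
No divisors found.
2203 is prime.

Yes, 2203 is prime


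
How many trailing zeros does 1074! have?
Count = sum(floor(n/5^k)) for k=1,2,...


floor(1074/5) = 214
floor(1074/25) = 42
floor(1074/125) = 8
floor(1074/625) = 1
Total = 265

265 trailing zeros


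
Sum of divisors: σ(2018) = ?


Divisors of 2018: 1, 2, 1009, 2018
Sum = 1 + 2 + 1009 + 2018 = 3030

σ(2018) = 3030


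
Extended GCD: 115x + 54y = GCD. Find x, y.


Tabular extended Euclidean (each row: r = 115*s + 54*t):
r=115, s=1, t=0
r=54, s=0, t=1
q=2: r=7, s=1, t=-2   [115*(1) + 54*(-2) = 7]
q=7: r=5, s=-7, t=15   [115*(-7) + 54*(15) = 5]
q=1: r=2, s=8, t=-17   [115*(8) + 54*(-17) = 2]
q=2: r=1, s=-23, t=49   [115*(-23) + 54*(49) = 1]
q=2: r=0, s=54, t=-115   [115*(54) + 54*(-115) = 0]
GCD = 1; from the row with r=1: x=-23, y=49
Check: 115*(-23) + 54*(49) = -2645 + 2646 = 1

GCD = 1, x = -23, y = 49


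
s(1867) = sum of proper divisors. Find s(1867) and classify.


Proper divisors: 1
Sum = 1 = 1
1 < 1867 → deficient

s(1867) = 1 (deficient)


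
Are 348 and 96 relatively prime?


Euclidean algorithm:
348 = 3 * 96 + 60
96 = 1 * 60 + 36
60 = 1 * 36 + 24
36 = 1 * 24 + 12
24 = 2 * 12 + 0
GCD(348, 96) = 12

No, not coprime (GCD = 12)


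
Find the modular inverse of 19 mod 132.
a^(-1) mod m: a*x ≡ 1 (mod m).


Use the extended Euclidean algorithm on (132, 19); each row r = 132*s + 19*t:
r=132, s=1, t=0
r=19, s=0, t=1
q=6: r=18, s=1, t=-6   [132*(1) + 19*(-6) = 18]
q=1: r=1, s=-1, t=7   [132*(-1) + 19*(7) = 1]
q=18: r=0, s=19, t=-132   [132*(19) + 19*(-132) = 0]
GCD = 1 with t = 7, so 19*(7) ≡ 1 (mod 132)
Inverse = 7 mod 132 = 7
Check: 19 * 7 = 133 ≡ 1 (mod 132)

19^(-1) ≡ 7 (mod 132)


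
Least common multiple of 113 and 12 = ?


GCD(113, 12) = 1
LCM = 113*12/1 = 1356/1 = 1356

LCM = 1356


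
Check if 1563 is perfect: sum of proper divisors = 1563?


Proper divisors of 1563: 1, 3, 521
Sum = 1 + 3 + 521 = 525

No, 1563 is not perfect (525 ≠ 1563)


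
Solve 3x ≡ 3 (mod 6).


GCD(3, 6) = 3 divides 3
Divide: 1x ≡ 1 (mod 2)
x ≡ 1 (mod 2)


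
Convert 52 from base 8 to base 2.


52 (base 8) = 42 (decimal)
42 (decimal) = 101010 (base 2)


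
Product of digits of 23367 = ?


2 × 3 × 3 × 6 × 7 = 756


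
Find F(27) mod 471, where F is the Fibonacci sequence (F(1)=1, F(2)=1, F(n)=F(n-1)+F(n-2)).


F(k) mod 471 for k=1..27:
1, 1, 2, 3, 5, 8, 13, 21, 34, 55, 89, 144, 233, 377, 139, 45, 184, 229, 413, 171, 113, 284, 397, 210, 136, 346, 11
F(27) mod 471 = 11


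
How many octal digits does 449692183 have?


449692183 in base 8 = 3263341027
Number of digits = 10

10 digits (base 8)


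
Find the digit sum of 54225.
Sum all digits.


5 + 4 + 2 + 2 + 5 = 18


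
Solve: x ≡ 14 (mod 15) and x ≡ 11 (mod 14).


M = 15*14 = 210
M1 = M/15 = 14, M2 = M/14 = 15
M1^(-1) mod 15 = 14, M2^(-1) mod 14 = 1
x = 14*14*14 + 11*15*1 = 2909
2909 mod 210 = 179
Check: 179 mod 15 = 14 ✓, 179 mod 14 = 11 ✓

x ≡ 179 (mod 210)


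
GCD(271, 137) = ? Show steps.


271 = 1 * 137 + 134
137 = 1 * 134 + 3
134 = 44 * 3 + 2
3 = 1 * 2 + 1
2 = 2 * 1 + 0
GCD = 1


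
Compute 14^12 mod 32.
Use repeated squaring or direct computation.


14^1 mod 32 = 14
14^2 mod 32 = 4
14^3 mod 32 = 24
14^4 mod 32 = 16
14^5 mod 32 = 0
14^6 mod 32 = 0
14^7 mod 32 = 0
14^8 mod 32 = 0
14^9 mod 32 = 0
14^10 mod 32 = 0
14^11 mod 32 = 0
14^12 mod 32 = 0


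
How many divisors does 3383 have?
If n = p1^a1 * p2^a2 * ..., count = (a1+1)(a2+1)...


3383 = 17^1 × 199^1
d(3383) = (1+1) × (1+1) = 4

4 divisors


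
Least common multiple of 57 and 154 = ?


GCD(57, 154) = 1
LCM = 57*154/1 = 8778/1 = 8778

LCM = 8778


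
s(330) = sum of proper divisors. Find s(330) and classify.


Proper divisors: 1, 2, 3, 5, 6, 10, 11, 15, 22, 30, 33, 55, 66, 110, 165
Sum = 1 + 2 + 3 + 5 + 6 + 10 + 11 + 15 + 22 + 30 + 33 + 55 + 66 + 110 + 165 = 534
534 > 330 → abundant

s(330) = 534 (abundant)


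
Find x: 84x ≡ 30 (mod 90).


GCD(84, 90) = 6 divides 30
Divide: 14x ≡ 5 (mod 15)
x ≡ 10 (mod 15)


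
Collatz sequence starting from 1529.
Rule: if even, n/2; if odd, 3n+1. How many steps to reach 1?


1529 → 4588 → 2294 → 1147 → 3442 → 1721 → 5164 → 2582 → 1291 → 3874 → 1937 → 5812 → 2906 → 1453 → 4360 → 2180 → 1090 → 545 → 1636 → 818 → 409 → 1228 → 614 → 307 → 922 → 461 → 1384 → 692 → 346 → 173 → 520 → 260 → 130 → 65 → 196 → 98 → 49 → 148 → 74 → 37 → 112 → 56 → 28 → 14 → 7 → 22 → 11 → 34 → 17 → 52 → 26 → 13 → 40 → 20 → 10 → 5 → 16 → 8 → 4 → 2 → 1
Total steps = 60

60 steps


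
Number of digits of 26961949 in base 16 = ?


26961949 in base 16 = 19B681D
Number of digits = 7

7 digits (base 16)


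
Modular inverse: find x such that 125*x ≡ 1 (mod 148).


Use the extended Euclidean algorithm on (148, 125); each row r = 148*s + 125*t:
r=148, s=1, t=0
r=125, s=0, t=1
q=1: r=23, s=1, t=-1   [148*(1) + 125*(-1) = 23]
q=5: r=10, s=-5, t=6   [148*(-5) + 125*(6) = 10]
q=2: r=3, s=11, t=-13   [148*(11) + 125*(-13) = 3]
q=3: r=1, s=-38, t=45   [148*(-38) + 125*(45) = 1]
q=3: r=0, s=125, t=-148   [148*(125) + 125*(-148) = 0]
GCD = 1 with t = 45, so 125*(45) ≡ 1 (mod 148)
Inverse = 45 mod 148 = 45
Check: 125 * 45 = 5625 ≡ 1 (mod 148)

125^(-1) ≡ 45 (mod 148)


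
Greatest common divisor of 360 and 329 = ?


360 = 1 * 329 + 31
329 = 10 * 31 + 19
31 = 1 * 19 + 12
19 = 1 * 12 + 7
12 = 1 * 7 + 5
7 = 1 * 5 + 2
5 = 2 * 2 + 1
2 = 2 * 1 + 0
GCD = 1


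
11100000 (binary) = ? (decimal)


11100000 (base 2) = 224 (decimal)
224 (decimal) = 224 (base 10)


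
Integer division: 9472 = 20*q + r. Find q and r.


9472 = 20 * 473 + 12
Check: 9460 + 12 = 9472

q = 473, r = 12


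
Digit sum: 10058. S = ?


1 + 0 + 0 + 5 + 8 = 14


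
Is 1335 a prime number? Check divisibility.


1335 / 3 = 445 (exact division)
1335 is NOT prime.

No, 1335 is not prime


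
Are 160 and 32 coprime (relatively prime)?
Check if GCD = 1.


Euclidean algorithm:
160 = 5 * 32 + 0
GCD(160, 32) = 32

No, not coprime (GCD = 32)


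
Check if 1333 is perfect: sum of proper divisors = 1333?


Proper divisors of 1333: 1, 31, 43
Sum = 1 + 31 + 43 = 75

No, 1333 is not perfect (75 ≠ 1333)


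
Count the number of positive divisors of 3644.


3644 = 2^2 × 911^1
d(3644) = (2+1) × (1+1) = 6

6 divisors


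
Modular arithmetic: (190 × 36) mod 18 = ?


190 × 36 = 6840
6840 mod 18 = 0


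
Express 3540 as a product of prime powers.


3540 / 2 = 1770
1770 / 2 = 885
885 / 3 = 295
295 / 5 = 59
59 / 59 = 1
3540 = 2^2 × 3 × 5 × 59


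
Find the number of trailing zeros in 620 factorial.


floor(620/5) = 124
floor(620/25) = 24
floor(620/125) = 4
Total = 152

152 trailing zeros


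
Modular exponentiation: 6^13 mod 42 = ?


6^1 mod 42 = 6
6^2 mod 42 = 36
6^3 mod 42 = 6
6^4 mod 42 = 36
6^5 mod 42 = 6
6^6 mod 42 = 36
6^7 mod 42 = 6
6^8 mod 42 = 36
6^9 mod 42 = 6
6^10 mod 42 = 36
6^11 mod 42 = 6
6^12 mod 42 = 36
6^13 mod 42 = 6


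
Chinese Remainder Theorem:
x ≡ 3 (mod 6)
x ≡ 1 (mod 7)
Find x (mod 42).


M = 6*7 = 42
M1 = M/6 = 7, M2 = M/7 = 6
M1^(-1) mod 6 = 1, M2^(-1) mod 7 = 6
x = 3*7*1 + 1*6*6 = 57
57 mod 42 = 15
Check: 15 mod 6 = 3 ✓, 15 mod 7 = 1 ✓

x ≡ 15 (mod 42)


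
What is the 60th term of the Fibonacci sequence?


Sequence: 1, 1, 2, 3, 5, 8, 13, 21, 34, 55, 89, 144, 233, 377, 610, 987, 1597, 2584, 4181, 6765, 10946, 17711, 28657, 46368, 75025, 121393, 196418, 317811, 514229, 832040, 1346269, 2178309, 3524578, 5702887, 9227465, 14930352, 24157817, 39088169, 63245986, 102334155, 165580141, 267914296, 433494437, 701408733, 1134903170, 1836311903, 2971215073, 4807526976, 7778742049, 12586269025, 20365011074, 32951280099, 53316291173, 86267571272, 139583862445, 225851433717, 365435296162, 591286729879, 956722026041, 1548008755920
F(60) = 1548008755920


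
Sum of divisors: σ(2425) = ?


Divisors of 2425: 1, 5, 25, 97, 485, 2425
Sum = 1 + 5 + 25 + 97 + 485 + 2425 = 3038

σ(2425) = 3038


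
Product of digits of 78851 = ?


7 × 8 × 8 × 5 × 1 = 2240


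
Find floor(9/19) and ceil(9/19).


9/19 = 0.4737
floor = 0
ceil = 1

floor = 0, ceil = 1


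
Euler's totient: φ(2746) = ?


2746 = 2 × 1373
Prime factors: 2, 1373
φ(2746) = 2746 × (1-1/2) × (1-1/1373)
= 2746 × 1/2 × 1372/1373 = 1372

φ(2746) = 1372


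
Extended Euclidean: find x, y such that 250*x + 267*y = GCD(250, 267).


Tabular extended Euclidean (each row: r = 250*s + 267*t):
r=250, s=1, t=0
r=267, s=0, t=1
q=0: r=250, s=1, t=0   [250*(1) + 267*(0) = 250]
q=1: r=17, s=-1, t=1   [250*(-1) + 267*(1) = 17]
q=14: r=12, s=15, t=-14   [250*(15) + 267*(-14) = 12]
q=1: r=5, s=-16, t=15   [250*(-16) + 267*(15) = 5]
q=2: r=2, s=47, t=-44   [250*(47) + 267*(-44) = 2]
q=2: r=1, s=-110, t=103   [250*(-110) + 267*(103) = 1]
q=2: r=0, s=267, t=-250   [250*(267) + 267*(-250) = 0]
GCD = 1; from the row with r=1: x=-110, y=103
Check: 250*(-110) + 267*(103) = -27500 + 27501 = 1

GCD = 1, x = -110, y = 103


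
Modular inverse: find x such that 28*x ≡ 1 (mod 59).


Use the extended Euclidean algorithm on (59, 28); each row r = 59*s + 28*t:
r=59, s=1, t=0
r=28, s=0, t=1
q=2: r=3, s=1, t=-2   [59*(1) + 28*(-2) = 3]
q=9: r=1, s=-9, t=19   [59*(-9) + 28*(19) = 1]
q=3: r=0, s=28, t=-59   [59*(28) + 28*(-59) = 0]
GCD = 1 with t = 19, so 28*(19) ≡ 1 (mod 59)
Inverse = 19 mod 59 = 19
Check: 28 * 19 = 532 ≡ 1 (mod 59)

28^(-1) ≡ 19 (mod 59)


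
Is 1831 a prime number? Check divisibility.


Check divisors up to sqrt(1831) = 42.7902
No divisors found.
1831 is prime.

Yes, 1831 is prime


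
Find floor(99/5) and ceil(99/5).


99/5 = 19.8000
floor = 19
ceil = 20

floor = 19, ceil = 20


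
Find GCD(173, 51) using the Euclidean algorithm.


173 = 3 * 51 + 20
51 = 2 * 20 + 11
20 = 1 * 11 + 9
11 = 1 * 9 + 2
9 = 4 * 2 + 1
2 = 2 * 1 + 0
GCD = 1


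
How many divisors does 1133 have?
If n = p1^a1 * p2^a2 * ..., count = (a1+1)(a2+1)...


1133 = 11^1 × 103^1
d(1133) = (1+1) × (1+1) = 4

4 divisors


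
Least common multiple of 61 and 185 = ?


GCD(61, 185) = 1
LCM = 61*185/1 = 11285/1 = 11285

LCM = 11285


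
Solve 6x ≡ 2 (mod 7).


GCD(6, 7) = 1, unique solution
a^(-1) mod 7 = 6
x = 6 * 2 mod 7 = 5

x ≡ 5 (mod 7)


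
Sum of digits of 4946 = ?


4 + 9 + 4 + 6 = 23


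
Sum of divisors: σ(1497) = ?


Divisors of 1497: 1, 3, 499, 1497
Sum = 1 + 3 + 499 + 1497 = 2000

σ(1497) = 2000


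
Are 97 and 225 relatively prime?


Euclidean algorithm:
225 = 2 * 97 + 31
97 = 3 * 31 + 4
31 = 7 * 4 + 3
4 = 1 * 3 + 1
3 = 3 * 1 + 0
GCD(97, 225) = 1

Yes, coprime (GCD = 1)


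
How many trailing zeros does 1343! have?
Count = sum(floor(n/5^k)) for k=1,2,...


floor(1343/5) = 268
floor(1343/25) = 53
floor(1343/125) = 10
floor(1343/625) = 2
Total = 333

333 trailing zeros


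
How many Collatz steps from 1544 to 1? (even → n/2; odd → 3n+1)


1544 → 772 → 386 → 193 → 580 → 290 → 145 → 436 → 218 → 109 → 328 → 164 → 82 → 41 → 124 → 62 → 31 → 94 → 47 → 142 → 71 → 214 → 107 → 322 → 161 → 484 → 242 → 121 → 364 → 182 → 91 → 274 → 137 → 412 → 206 → 103 → 310 → 155 → 466 → 233 → 700 → 350 → 175 → 526 → 263 → 790 → 395 → 1186 → 593 → 1780 → 890 → 445 → 1336 → 668 → 334 → 167 → 502 → 251 → 754 → 377 → 1132 → 566 → 283 → 850 → 425 → 1276 → 638 → 319 → 958 → 479 → 1438 → 719 → 2158 → 1079 → 3238 → 1619 → 4858 → 2429 → 7288 → 3644 → 1822 → 911 → 2734 → 1367 → 4102 → 2051 → 6154 → 3077 → 9232 → 4616 → 2308 → 1154 → 577 → 1732 → 866 → 433 → 1300 → 650 → 325 → 976 → 488 → 244 → 122 → 61 → 184 → 92 → 46 → 23 → 70 → 35 → 106 → 53 → 160 → 80 → 40 → 20 → 10 → 5 → 16 → 8 → 4 → 2 → 1
Total steps = 122

122 steps


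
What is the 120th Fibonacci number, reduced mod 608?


F(k) mod 608 for k=1..120:
1, 1, 2, 3, 5, 8, 13, 21, 34, 55, 89, 144, 233, 377, 2, 379, 381, 152, 533, 77, 2, 79, 81, 160, 241, 401, 34, 435, 469, 296, 157, 453, 2, 455, 457, 304, 153, 457, 2, 459, 461, 312, 165, 477, 34, 511, 545, 448, 385, 225, 2, 227, 229, 456, 77, 533, 2, 535, 537, 464, 393, 249, 34, 283, 317, 600, 309, 301, 2, 303, 305, 0, 305, 305, 2, 307, 309, 8, 317, 325, 34, 359, 393, 144, 537, 73, 2, 75, 77, 152, 229, 381, 2, 383, 385, 160, 545, 97, 34, 131, 165, 296, 461, 149, 2, 151, 153, 304, 457, 153, 2, 155, 157, 312, 469, 173, 34, 207, 241, 448
F(120) mod 608 = 448


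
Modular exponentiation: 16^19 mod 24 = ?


16^1 mod 24 = 16
16^2 mod 24 = 16
16^3 mod 24 = 16
16^4 mod 24 = 16
16^5 mod 24 = 16
16^6 mod 24 = 16
16^7 mod 24 = 16
16^8 mod 24 = 16
16^9 mod 24 = 16
16^10 mod 24 = 16
16^11 mod 24 = 16
16^12 mod 24 = 16
16^13 mod 24 = 16
16^14 mod 24 = 16
16^15 mod 24 = 16
16^16 mod 24 = 16
16^17 mod 24 = 16
16^18 mod 24 = 16
16^19 mod 24 = 16


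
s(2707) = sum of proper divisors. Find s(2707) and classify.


Proper divisors: 1
Sum = 1 = 1
1 < 2707 → deficient

s(2707) = 1 (deficient)


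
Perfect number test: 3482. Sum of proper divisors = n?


Proper divisors of 3482: 1, 2, 1741
Sum = 1 + 2 + 1741 = 1744

No, 3482 is not perfect (1744 ≠ 3482)


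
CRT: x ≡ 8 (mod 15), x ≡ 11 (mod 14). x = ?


M = 15*14 = 210
M1 = M/15 = 14, M2 = M/14 = 15
M1^(-1) mod 15 = 14, M2^(-1) mod 14 = 1
x = 8*14*14 + 11*15*1 = 1733
1733 mod 210 = 53
Check: 53 mod 15 = 8 ✓, 53 mod 14 = 11 ✓

x ≡ 53 (mod 210)


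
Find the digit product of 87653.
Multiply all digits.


8 × 7 × 6 × 5 × 3 = 5040


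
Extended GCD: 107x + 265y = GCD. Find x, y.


Tabular extended Euclidean (each row: r = 107*s + 265*t):
r=107, s=1, t=0
r=265, s=0, t=1
q=0: r=107, s=1, t=0   [107*(1) + 265*(0) = 107]
q=2: r=51, s=-2, t=1   [107*(-2) + 265*(1) = 51]
q=2: r=5, s=5, t=-2   [107*(5) + 265*(-2) = 5]
q=10: r=1, s=-52, t=21   [107*(-52) + 265*(21) = 1]
q=5: r=0, s=265, t=-107   [107*(265) + 265*(-107) = 0]
GCD = 1; from the row with r=1: x=-52, y=21
Check: 107*(-52) + 265*(21) = -5564 + 5565 = 1

GCD = 1, x = -52, y = 21


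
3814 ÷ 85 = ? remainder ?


3814 = 85 * 44 + 74
Check: 3740 + 74 = 3814

q = 44, r = 74


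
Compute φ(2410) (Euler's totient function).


2410 = 2 × 5 × 241
Prime factors: 2, 5, 241
φ(2410) = 2410 × (1-1/2) × (1-1/5) × (1-1/241)
= 2410 × 1/2 × 4/5 × 240/241 = 960

φ(2410) = 960


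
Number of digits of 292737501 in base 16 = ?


292737501 in base 16 = 1172D1DD
Number of digits = 8

8 digits (base 16)


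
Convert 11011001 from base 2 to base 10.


11011001 (base 2) = 217 (decimal)
217 (decimal) = 217 (base 10)


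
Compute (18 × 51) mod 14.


18 × 51 = 918
918 mod 14 = 8


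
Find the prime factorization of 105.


105 / 3 = 35
35 / 5 = 7
7 / 7 = 1
105 = 3 × 5 × 7


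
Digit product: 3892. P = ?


3 × 8 × 9 × 2 = 432


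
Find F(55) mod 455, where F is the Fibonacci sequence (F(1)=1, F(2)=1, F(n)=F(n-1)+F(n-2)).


F(k) mod 455 for k=1..55:
1, 1, 2, 3, 5, 8, 13, 21, 34, 55, 89, 144, 233, 377, 155, 77, 232, 309, 86, 395, 26, 421, 447, 413, 405, 363, 313, 221, 79, 300, 379, 224, 148, 372, 65, 437, 47, 29, 76, 105, 181, 286, 12, 298, 310, 153, 8, 161, 169, 330, 44, 374, 418, 337, 300
F(55) mod 455 = 300
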